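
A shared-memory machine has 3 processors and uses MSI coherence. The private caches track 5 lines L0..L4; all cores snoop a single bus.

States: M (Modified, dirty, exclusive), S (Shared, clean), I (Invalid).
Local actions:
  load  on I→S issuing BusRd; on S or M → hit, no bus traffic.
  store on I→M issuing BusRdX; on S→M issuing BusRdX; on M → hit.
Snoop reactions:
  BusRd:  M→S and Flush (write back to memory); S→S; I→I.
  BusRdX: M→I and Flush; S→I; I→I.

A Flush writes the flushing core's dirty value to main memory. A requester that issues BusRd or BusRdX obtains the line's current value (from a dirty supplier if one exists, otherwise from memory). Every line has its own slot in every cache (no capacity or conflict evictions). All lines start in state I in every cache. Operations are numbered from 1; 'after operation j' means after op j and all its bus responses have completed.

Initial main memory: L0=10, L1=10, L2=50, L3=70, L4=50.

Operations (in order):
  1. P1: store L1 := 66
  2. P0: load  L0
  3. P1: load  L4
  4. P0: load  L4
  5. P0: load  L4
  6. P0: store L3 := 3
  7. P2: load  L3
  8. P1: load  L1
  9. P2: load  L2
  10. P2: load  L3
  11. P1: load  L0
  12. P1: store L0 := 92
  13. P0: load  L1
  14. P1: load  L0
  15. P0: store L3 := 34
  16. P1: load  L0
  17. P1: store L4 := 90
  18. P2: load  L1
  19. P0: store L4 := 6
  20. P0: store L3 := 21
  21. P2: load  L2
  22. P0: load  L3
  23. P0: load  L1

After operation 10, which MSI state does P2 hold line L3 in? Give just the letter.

state = S

1. P1: store L1 := 66  bus=[BusRdX]  L1: P0=I P1=M P2=I  mem[L1]=10
2. P0: load  L0  bus=[BusRd]  L0: P0=S P1=I P2=I  mem[L0]=10
3. P1: load  L4  bus=[BusRd]  L4: P0=I P1=S P2=I  mem[L4]=50
4. P0: load  L4  bus=[BusRd]  L4: P0=S P1=S P2=I  mem[L4]=50
5. P0: load  L4  bus=[-]  L4: P0=S P1=S P2=I  mem[L4]=50
6. P0: store L3 := 3  bus=[BusRdX]  L3: P0=M P1=I P2=I  mem[L3]=70
7. P2: load  L3  bus=[BusRd,Flush]  L3: P0=S P1=I P2=S  mem[L3]=3
8. P1: load  L1  bus=[-]  L1: P0=I P1=M P2=I  mem[L1]=10
9. P2: load  L2  bus=[BusRd]  L2: P0=I P1=I P2=S  mem[L2]=50
10. P2: load  L3  bus=[-]  L3: P0=S P1=I P2=S  mem[L3]=3
11. P1: load  L0  bus=[BusRd]  L0: P0=S P1=S P2=I  mem[L0]=10
12. P1: store L0 := 92  bus=[BusRdX]  L0: P0=I P1=M P2=I  mem[L0]=10
13. P0: load  L1  bus=[BusRd,Flush]  L1: P0=S P1=S P2=I  mem[L1]=66
14. P1: load  L0  bus=[-]  L0: P0=I P1=M P2=I  mem[L0]=10
15. P0: store L3 := 34  bus=[BusRdX]  L3: P0=M P1=I P2=I  mem[L3]=3
16. P1: load  L0  bus=[-]  L0: P0=I P1=M P2=I  mem[L0]=10
17. P1: store L4 := 90  bus=[BusRdX]  L4: P0=I P1=M P2=I  mem[L4]=50
18. P2: load  L1  bus=[BusRd]  L1: P0=S P1=S P2=S  mem[L1]=66
19. P0: store L4 := 6  bus=[BusRdX,Flush]  L4: P0=M P1=I P2=I  mem[L4]=90
20. P0: store L3 := 21  bus=[-]  L3: P0=M P1=I P2=I  mem[L3]=3
21. P2: load  L2  bus=[-]  L2: P0=I P1=I P2=S  mem[L2]=50
22. P0: load  L3  bus=[-]  L3: P0=M P1=I P2=I  mem[L3]=3
23. P0: load  L1  bus=[-]  L1: P0=S P1=S P2=S  mem[L1]=66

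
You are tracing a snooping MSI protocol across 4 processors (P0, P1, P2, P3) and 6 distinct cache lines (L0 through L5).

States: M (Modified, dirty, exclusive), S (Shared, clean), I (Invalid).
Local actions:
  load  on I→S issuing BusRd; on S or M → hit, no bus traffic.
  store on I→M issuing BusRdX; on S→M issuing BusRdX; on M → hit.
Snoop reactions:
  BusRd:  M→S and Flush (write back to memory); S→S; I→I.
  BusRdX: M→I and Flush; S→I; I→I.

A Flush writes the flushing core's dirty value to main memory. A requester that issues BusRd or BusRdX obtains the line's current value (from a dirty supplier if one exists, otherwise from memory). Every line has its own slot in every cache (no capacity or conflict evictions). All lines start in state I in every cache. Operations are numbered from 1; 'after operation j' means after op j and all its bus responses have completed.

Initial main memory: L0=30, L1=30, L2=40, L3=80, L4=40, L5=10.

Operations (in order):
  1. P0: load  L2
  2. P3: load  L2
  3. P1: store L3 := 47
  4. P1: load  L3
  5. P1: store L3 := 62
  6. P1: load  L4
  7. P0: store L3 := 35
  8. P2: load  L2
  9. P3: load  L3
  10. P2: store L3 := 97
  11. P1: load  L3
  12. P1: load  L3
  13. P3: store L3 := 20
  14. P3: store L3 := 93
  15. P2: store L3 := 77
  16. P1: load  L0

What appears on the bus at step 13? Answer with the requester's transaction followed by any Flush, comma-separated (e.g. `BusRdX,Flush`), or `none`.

step 1: P0: load  L2  ⟶  SIII  (L2)  txn=BusRd  M[L2]=40
step 2: P3: load  L2  ⟶  SIIS  (L2)  txn=BusRd  M[L2]=40
step 3: P1: store L3 := 47  ⟶  IMII  (L3)  txn=BusRdX  M[L3]=80
step 4: P1: load  L3  ⟶  IMII  (L3)  txn=∅  M[L3]=80
step 5: P1: store L3 := 62  ⟶  IMII  (L3)  txn=∅  M[L3]=80
step 6: P1: load  L4  ⟶  ISII  (L4)  txn=BusRd  M[L4]=40
step 7: P0: store L3 := 35  ⟶  MIII  (L3)  txn=BusRdX+Flush  M[L3]=62
step 8: P2: load  L2  ⟶  SISS  (L2)  txn=BusRd  M[L2]=40
step 9: P3: load  L3  ⟶  SIIS  (L3)  txn=BusRd+Flush  M[L3]=35
step 10: P2: store L3 := 97  ⟶  IIMI  (L3)  txn=BusRdX  M[L3]=35
step 11: P1: load  L3  ⟶  ISSI  (L3)  txn=BusRd+Flush  M[L3]=97
step 12: P1: load  L3  ⟶  ISSI  (L3)  txn=∅  M[L3]=97
step 13: P3: store L3 := 20  ⟶  IIIM  (L3)  txn=BusRdX  M[L3]=97
step 14: P3: store L3 := 93  ⟶  IIIM  (L3)  txn=∅  M[L3]=97
step 15: P2: store L3 := 77  ⟶  IIMI  (L3)  txn=BusRdX+Flush  M[L3]=93
step 16: P1: load  L0  ⟶  ISII  (L0)  txn=BusRd  M[L0]=30

bus = BusRdX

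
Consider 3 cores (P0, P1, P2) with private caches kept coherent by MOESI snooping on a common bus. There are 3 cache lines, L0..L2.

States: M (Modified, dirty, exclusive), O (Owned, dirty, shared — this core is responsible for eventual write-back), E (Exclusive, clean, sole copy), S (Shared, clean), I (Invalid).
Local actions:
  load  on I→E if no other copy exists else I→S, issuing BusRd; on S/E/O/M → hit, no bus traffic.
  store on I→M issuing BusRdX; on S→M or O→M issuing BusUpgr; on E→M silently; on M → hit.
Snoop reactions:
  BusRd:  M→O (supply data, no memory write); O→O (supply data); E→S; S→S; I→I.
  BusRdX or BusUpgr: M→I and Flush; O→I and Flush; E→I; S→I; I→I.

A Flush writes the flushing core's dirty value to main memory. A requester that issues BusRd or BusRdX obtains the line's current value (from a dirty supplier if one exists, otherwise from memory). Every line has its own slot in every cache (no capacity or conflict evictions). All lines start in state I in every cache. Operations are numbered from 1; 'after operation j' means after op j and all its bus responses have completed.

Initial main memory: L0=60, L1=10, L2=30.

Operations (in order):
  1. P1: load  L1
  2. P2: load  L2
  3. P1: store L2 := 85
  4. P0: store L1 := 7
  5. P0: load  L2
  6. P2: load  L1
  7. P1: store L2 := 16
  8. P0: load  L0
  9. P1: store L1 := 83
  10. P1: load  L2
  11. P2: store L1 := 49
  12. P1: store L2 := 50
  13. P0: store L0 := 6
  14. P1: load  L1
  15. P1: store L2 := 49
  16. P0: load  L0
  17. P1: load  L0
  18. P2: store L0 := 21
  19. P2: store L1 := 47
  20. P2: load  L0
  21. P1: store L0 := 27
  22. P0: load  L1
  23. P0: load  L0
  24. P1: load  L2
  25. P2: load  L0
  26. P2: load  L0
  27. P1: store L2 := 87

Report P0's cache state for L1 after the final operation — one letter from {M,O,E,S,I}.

1. P1: load  L1  bus=[BusRd]  L1: P0=I P1=E P2=I  mem[L1]=10
2. P2: load  L2  bus=[BusRd]  L2: P0=I P1=I P2=E  mem[L2]=30
3. P1: store L2 := 85  bus=[BusRdX]  L2: P0=I P1=M P2=I  mem[L2]=30
4. P0: store L1 := 7  bus=[BusRdX]  L1: P0=M P1=I P2=I  mem[L1]=10
5. P0: load  L2  bus=[BusRd]  L2: P0=S P1=O P2=I  mem[L2]=30
6. P2: load  L1  bus=[BusRd]  L1: P0=O P1=I P2=S  mem[L1]=10
7. P1: store L2 := 16  bus=[BusUpgr]  L2: P0=I P1=M P2=I  mem[L2]=30
8. P0: load  L0  bus=[BusRd]  L0: P0=E P1=I P2=I  mem[L0]=60
9. P1: store L1 := 83  bus=[BusRdX,Flush]  L1: P0=I P1=M P2=I  mem[L1]=7
10. P1: load  L2  bus=[-]  L2: P0=I P1=M P2=I  mem[L2]=30
11. P2: store L1 := 49  bus=[BusRdX,Flush]  L1: P0=I P1=I P2=M  mem[L1]=83
12. P1: store L2 := 50  bus=[-]  L2: P0=I P1=M P2=I  mem[L2]=30
13. P0: store L0 := 6  bus=[-]  L0: P0=M P1=I P2=I  mem[L0]=60
14. P1: load  L1  bus=[BusRd]  L1: P0=I P1=S P2=O  mem[L1]=83
15. P1: store L2 := 49  bus=[-]  L2: P0=I P1=M P2=I  mem[L2]=30
16. P0: load  L0  bus=[-]  L0: P0=M P1=I P2=I  mem[L0]=60
17. P1: load  L0  bus=[BusRd]  L0: P0=O P1=S P2=I  mem[L0]=60
18. P2: store L0 := 21  bus=[BusRdX,Flush]  L0: P0=I P1=I P2=M  mem[L0]=6
19. P2: store L1 := 47  bus=[BusUpgr]  L1: P0=I P1=I P2=M  mem[L1]=83
20. P2: load  L0  bus=[-]  L0: P0=I P1=I P2=M  mem[L0]=6
21. P1: store L0 := 27  bus=[BusRdX,Flush]  L0: P0=I P1=M P2=I  mem[L0]=21
22. P0: load  L1  bus=[BusRd]  L1: P0=S P1=I P2=O  mem[L1]=83
23. P0: load  L0  bus=[BusRd]  L0: P0=S P1=O P2=I  mem[L0]=21
24. P1: load  L2  bus=[-]  L2: P0=I P1=M P2=I  mem[L2]=30
25. P2: load  L0  bus=[BusRd]  L0: P0=S P1=O P2=S  mem[L0]=21
26. P2: load  L0  bus=[-]  L0: P0=S P1=O P2=S  mem[L0]=21
27. P1: store L2 := 87  bus=[-]  L2: P0=I P1=M P2=I  mem[L2]=30

state = S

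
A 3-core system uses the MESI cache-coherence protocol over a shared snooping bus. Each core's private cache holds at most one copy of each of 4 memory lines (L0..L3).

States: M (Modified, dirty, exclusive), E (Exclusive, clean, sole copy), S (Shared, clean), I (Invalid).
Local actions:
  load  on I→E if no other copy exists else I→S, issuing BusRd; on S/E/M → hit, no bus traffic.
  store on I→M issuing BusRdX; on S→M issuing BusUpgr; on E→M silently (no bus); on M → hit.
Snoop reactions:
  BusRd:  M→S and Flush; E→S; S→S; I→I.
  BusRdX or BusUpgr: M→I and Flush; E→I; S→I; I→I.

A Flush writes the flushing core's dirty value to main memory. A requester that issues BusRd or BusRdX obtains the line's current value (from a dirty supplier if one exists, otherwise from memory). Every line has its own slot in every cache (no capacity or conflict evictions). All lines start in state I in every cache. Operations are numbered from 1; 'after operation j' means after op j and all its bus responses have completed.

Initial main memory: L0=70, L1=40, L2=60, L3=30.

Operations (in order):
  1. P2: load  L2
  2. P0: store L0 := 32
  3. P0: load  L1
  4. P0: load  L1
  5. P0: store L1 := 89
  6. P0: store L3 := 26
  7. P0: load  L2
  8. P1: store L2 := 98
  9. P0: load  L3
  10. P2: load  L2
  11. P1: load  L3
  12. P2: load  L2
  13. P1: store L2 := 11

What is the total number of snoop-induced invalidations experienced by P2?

invalidations = 2

[1] P2: load  L2 | P0:I, P1:I, P2:E(60) | bus: BusRd
[2] P0: store L0 := 32 | P0:M(32), P1:I, P2:I | bus: BusRdX
[3] P0: load  L1 | P0:E(40), P1:I, P2:I | bus: BusRd
[4] P0: load  L1 | P0:E(40), P1:I, P2:I | bus: none
[5] P0: store L1 := 89 | P0:M(89), P1:I, P2:I | bus: none
[6] P0: store L3 := 26 | P0:M(26), P1:I, P2:I | bus: BusRdX
[7] P0: load  L2 | P0:S(60), P1:I, P2:S(60) | bus: BusRd
[8] P1: store L2 := 98 | P0:I, P1:M(98), P2:I | bus: BusRdX
[9] P0: load  L3 | P0:M(26), P1:I, P2:I | bus: none
[10] P2: load  L2 | P0:I, P1:S(98), P2:S(98) | bus: BusRd,Flush
[11] P1: load  L3 | P0:S(26), P1:S(26), P2:I | bus: BusRd,Flush
[12] P2: load  L2 | P0:I, P1:S(98), P2:S(98) | bus: none
[13] P1: store L2 := 11 | P0:I, P1:M(11), P2:I | bus: BusUpgr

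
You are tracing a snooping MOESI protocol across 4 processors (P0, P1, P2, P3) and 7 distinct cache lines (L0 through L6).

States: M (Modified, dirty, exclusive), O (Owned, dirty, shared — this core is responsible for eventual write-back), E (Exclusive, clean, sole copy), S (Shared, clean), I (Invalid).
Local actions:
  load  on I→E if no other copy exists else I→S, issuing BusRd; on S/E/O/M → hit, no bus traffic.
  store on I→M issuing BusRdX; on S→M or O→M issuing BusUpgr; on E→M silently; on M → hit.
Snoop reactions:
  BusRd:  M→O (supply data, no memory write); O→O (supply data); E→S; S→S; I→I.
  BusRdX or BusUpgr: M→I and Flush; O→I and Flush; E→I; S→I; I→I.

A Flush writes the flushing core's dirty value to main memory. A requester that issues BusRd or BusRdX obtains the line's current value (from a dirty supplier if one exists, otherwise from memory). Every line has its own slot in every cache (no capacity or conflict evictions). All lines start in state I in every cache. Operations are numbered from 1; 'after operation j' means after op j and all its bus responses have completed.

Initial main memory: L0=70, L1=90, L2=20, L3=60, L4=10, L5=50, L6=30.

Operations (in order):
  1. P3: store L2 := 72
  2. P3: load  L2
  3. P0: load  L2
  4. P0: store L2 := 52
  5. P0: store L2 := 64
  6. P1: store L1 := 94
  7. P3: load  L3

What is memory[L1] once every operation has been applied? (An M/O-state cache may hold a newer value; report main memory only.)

memory[L1] = 90

step 1: P3: store L2 := 72  ⟶  IIIM  (L2)  txn=BusRdX  M[L2]=20
step 2: P3: load  L2  ⟶  IIIM  (L2)  txn=∅  M[L2]=20
step 3: P0: load  L2  ⟶  SIIO  (L2)  txn=BusRd  M[L2]=20
step 4: P0: store L2 := 52  ⟶  MIII  (L2)  txn=BusUpgr+Flush  M[L2]=72
step 5: P0: store L2 := 64  ⟶  MIII  (L2)  txn=∅  M[L2]=72
step 6: P1: store L1 := 94  ⟶  IMII  (L1)  txn=BusRdX  M[L1]=90
step 7: P3: load  L3  ⟶  IIIE  (L3)  txn=BusRd  M[L3]=60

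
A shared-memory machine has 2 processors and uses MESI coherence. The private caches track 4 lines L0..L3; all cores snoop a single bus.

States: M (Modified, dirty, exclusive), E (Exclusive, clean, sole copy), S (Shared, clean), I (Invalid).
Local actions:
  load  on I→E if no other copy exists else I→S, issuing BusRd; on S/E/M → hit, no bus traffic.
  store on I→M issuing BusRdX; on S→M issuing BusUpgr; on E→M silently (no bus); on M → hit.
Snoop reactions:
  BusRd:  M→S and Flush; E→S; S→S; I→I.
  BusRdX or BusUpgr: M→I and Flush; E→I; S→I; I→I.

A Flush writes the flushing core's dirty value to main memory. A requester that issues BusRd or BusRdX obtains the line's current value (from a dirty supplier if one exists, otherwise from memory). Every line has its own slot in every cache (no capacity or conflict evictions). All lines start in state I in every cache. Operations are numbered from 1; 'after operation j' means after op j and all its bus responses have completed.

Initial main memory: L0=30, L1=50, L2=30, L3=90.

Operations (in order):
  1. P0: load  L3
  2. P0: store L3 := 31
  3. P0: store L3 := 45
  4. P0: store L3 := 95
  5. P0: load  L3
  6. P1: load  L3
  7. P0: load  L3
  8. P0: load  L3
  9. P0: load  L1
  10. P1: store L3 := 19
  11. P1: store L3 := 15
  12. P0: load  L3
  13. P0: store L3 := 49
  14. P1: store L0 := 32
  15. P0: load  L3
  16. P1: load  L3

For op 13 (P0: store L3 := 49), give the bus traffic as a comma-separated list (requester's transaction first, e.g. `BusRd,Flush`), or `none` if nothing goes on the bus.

step 1: P0: load  L3  ⟶  EI  (L3)  txn=BusRd  M[L3]=90
step 2: P0: store L3 := 31  ⟶  MI  (L3)  txn=∅  M[L3]=90
step 3: P0: store L3 := 45  ⟶  MI  (L3)  txn=∅  M[L3]=90
step 4: P0: store L3 := 95  ⟶  MI  (L3)  txn=∅  M[L3]=90
step 5: P0: load  L3  ⟶  MI  (L3)  txn=∅  M[L3]=90
step 6: P1: load  L3  ⟶  SS  (L3)  txn=BusRd+Flush  M[L3]=95
step 7: P0: load  L3  ⟶  SS  (L3)  txn=∅  M[L3]=95
step 8: P0: load  L3  ⟶  SS  (L3)  txn=∅  M[L3]=95
step 9: P0: load  L1  ⟶  EI  (L1)  txn=BusRd  M[L1]=50
step 10: P1: store L3 := 19  ⟶  IM  (L3)  txn=BusUpgr  M[L3]=95
step 11: P1: store L3 := 15  ⟶  IM  (L3)  txn=∅  M[L3]=95
step 12: P0: load  L3  ⟶  SS  (L3)  txn=BusRd+Flush  M[L3]=15
step 13: P0: store L3 := 49  ⟶  MI  (L3)  txn=BusUpgr  M[L3]=15
step 14: P1: store L0 := 32  ⟶  IM  (L0)  txn=BusRdX  M[L0]=30
step 15: P0: load  L3  ⟶  MI  (L3)  txn=∅  M[L3]=15
step 16: P1: load  L3  ⟶  SS  (L3)  txn=BusRd+Flush  M[L3]=49

bus = BusUpgr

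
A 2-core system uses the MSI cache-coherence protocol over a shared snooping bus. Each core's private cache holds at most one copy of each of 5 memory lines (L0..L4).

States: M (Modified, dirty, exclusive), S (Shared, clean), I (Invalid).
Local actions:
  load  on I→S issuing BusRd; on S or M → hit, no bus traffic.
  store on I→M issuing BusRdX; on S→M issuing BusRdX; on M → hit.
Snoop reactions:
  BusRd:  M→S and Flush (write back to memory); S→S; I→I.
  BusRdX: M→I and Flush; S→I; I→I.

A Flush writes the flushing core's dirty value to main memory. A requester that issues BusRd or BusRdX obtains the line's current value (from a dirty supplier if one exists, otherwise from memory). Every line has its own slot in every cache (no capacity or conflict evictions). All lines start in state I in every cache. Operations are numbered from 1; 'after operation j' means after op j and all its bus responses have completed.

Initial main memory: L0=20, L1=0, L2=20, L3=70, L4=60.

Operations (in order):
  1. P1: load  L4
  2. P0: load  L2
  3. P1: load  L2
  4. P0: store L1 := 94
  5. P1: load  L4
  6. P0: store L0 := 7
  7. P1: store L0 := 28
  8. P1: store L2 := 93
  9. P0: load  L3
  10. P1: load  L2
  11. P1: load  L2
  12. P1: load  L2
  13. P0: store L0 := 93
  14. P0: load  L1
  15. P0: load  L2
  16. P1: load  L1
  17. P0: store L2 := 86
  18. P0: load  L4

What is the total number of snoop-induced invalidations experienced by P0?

invalidations = 2

[1] P1: load  L4 | P0:I, P1:S(60) | bus: BusRd
[2] P0: load  L2 | P0:S(20), P1:I | bus: BusRd
[3] P1: load  L2 | P0:S(20), P1:S(20) | bus: BusRd
[4] P0: store L1 := 94 | P0:M(94), P1:I | bus: BusRdX
[5] P1: load  L4 | P0:I, P1:S(60) | bus: none
[6] P0: store L0 := 7 | P0:M(7), P1:I | bus: BusRdX
[7] P1: store L0 := 28 | P0:I, P1:M(28) | bus: BusRdX,Flush
[8] P1: store L2 := 93 | P0:I, P1:M(93) | bus: BusRdX
[9] P0: load  L3 | P0:S(70), P1:I | bus: BusRd
[10] P1: load  L2 | P0:I, P1:M(93) | bus: none
[11] P1: load  L2 | P0:I, P1:M(93) | bus: none
[12] P1: load  L2 | P0:I, P1:M(93) | bus: none
[13] P0: store L0 := 93 | P0:M(93), P1:I | bus: BusRdX,Flush
[14] P0: load  L1 | P0:M(94), P1:I | bus: none
[15] P0: load  L2 | P0:S(93), P1:S(93) | bus: BusRd,Flush
[16] P1: load  L1 | P0:S(94), P1:S(94) | bus: BusRd,Flush
[17] P0: store L2 := 86 | P0:M(86), P1:I | bus: BusRdX
[18] P0: load  L4 | P0:S(60), P1:S(60) | bus: BusRd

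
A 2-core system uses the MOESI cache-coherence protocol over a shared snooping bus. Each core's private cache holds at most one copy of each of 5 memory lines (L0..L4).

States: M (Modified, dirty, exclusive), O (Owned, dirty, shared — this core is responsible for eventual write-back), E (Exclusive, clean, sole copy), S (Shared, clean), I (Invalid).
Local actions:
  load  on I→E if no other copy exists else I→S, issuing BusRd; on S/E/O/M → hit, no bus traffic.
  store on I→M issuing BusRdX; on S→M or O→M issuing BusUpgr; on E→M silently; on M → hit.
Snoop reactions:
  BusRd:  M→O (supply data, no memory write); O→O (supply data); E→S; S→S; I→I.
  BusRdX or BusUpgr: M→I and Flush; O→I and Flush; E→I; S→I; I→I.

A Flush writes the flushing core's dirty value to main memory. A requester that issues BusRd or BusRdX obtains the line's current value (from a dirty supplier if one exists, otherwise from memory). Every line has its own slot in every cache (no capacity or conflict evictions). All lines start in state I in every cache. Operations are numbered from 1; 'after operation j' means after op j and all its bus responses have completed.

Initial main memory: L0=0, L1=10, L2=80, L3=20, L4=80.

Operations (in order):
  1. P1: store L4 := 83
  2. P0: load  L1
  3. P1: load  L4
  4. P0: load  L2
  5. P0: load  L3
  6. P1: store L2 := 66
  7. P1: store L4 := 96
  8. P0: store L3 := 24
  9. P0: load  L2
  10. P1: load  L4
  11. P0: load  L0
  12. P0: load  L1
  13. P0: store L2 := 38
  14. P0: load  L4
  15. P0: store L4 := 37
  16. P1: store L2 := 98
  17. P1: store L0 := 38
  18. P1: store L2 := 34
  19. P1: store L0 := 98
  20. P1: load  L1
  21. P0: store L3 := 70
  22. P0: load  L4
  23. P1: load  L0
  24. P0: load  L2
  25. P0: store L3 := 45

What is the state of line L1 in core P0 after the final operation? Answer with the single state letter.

state = S

1. P1: store L4 := 83  bus=[BusRdX]  L4: P0=I P1=M  mem[L4]=80
2. P0: load  L1  bus=[BusRd]  L1: P0=E P1=I  mem[L1]=10
3. P1: load  L4  bus=[-]  L4: P0=I P1=M  mem[L4]=80
4. P0: load  L2  bus=[BusRd]  L2: P0=E P1=I  mem[L2]=80
5. P0: load  L3  bus=[BusRd]  L3: P0=E P1=I  mem[L3]=20
6. P1: store L2 := 66  bus=[BusRdX]  L2: P0=I P1=M  mem[L2]=80
7. P1: store L4 := 96  bus=[-]  L4: P0=I P1=M  mem[L4]=80
8. P0: store L3 := 24  bus=[-]  L3: P0=M P1=I  mem[L3]=20
9. P0: load  L2  bus=[BusRd]  L2: P0=S P1=O  mem[L2]=80
10. P1: load  L4  bus=[-]  L4: P0=I P1=M  mem[L4]=80
11. P0: load  L0  bus=[BusRd]  L0: P0=E P1=I  mem[L0]=0
12. P0: load  L1  bus=[-]  L1: P0=E P1=I  mem[L1]=10
13. P0: store L2 := 38  bus=[BusUpgr,Flush]  L2: P0=M P1=I  mem[L2]=66
14. P0: load  L4  bus=[BusRd]  L4: P0=S P1=O  mem[L4]=80
15. P0: store L4 := 37  bus=[BusUpgr,Flush]  L4: P0=M P1=I  mem[L4]=96
16. P1: store L2 := 98  bus=[BusRdX,Flush]  L2: P0=I P1=M  mem[L2]=38
17. P1: store L0 := 38  bus=[BusRdX]  L0: P0=I P1=M  mem[L0]=0
18. P1: store L2 := 34  bus=[-]  L2: P0=I P1=M  mem[L2]=38
19. P1: store L0 := 98  bus=[-]  L0: P0=I P1=M  mem[L0]=0
20. P1: load  L1  bus=[BusRd]  L1: P0=S P1=S  mem[L1]=10
21. P0: store L3 := 70  bus=[-]  L3: P0=M P1=I  mem[L3]=20
22. P0: load  L4  bus=[-]  L4: P0=M P1=I  mem[L4]=96
23. P1: load  L0  bus=[-]  L0: P0=I P1=M  mem[L0]=0
24. P0: load  L2  bus=[BusRd]  L2: P0=S P1=O  mem[L2]=38
25. P0: store L3 := 45  bus=[-]  L3: P0=M P1=I  mem[L3]=20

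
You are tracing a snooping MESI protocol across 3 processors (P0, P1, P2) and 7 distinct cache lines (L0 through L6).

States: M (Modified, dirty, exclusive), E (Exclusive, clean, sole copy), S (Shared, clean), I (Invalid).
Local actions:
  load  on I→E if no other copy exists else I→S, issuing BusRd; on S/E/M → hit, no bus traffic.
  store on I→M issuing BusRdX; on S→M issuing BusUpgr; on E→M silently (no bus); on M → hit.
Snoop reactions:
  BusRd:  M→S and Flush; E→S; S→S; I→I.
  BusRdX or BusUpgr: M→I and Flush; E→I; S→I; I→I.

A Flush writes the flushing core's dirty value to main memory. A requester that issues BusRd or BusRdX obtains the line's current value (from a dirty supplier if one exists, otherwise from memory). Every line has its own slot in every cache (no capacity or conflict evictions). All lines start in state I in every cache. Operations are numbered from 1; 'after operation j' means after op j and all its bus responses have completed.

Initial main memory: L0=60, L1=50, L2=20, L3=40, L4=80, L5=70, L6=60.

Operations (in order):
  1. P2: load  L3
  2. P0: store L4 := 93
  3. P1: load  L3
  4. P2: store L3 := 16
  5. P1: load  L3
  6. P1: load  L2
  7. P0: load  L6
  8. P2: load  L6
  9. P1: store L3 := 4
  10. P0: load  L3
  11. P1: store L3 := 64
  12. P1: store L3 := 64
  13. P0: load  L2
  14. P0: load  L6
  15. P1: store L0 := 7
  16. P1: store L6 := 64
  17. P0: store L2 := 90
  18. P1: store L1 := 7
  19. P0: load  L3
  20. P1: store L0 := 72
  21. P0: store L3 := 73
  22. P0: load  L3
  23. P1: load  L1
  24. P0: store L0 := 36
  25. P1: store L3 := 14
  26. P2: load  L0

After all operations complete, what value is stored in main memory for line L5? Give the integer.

memory[L5] = 70

[1] P2: load  L3 | P0:I, P1:I, P2:E(40) | bus: BusRd
[2] P0: store L4 := 93 | P0:M(93), P1:I, P2:I | bus: BusRdX
[3] P1: load  L3 | P0:I, P1:S(40), P2:S(40) | bus: BusRd
[4] P2: store L3 := 16 | P0:I, P1:I, P2:M(16) | bus: BusUpgr
[5] P1: load  L3 | P0:I, P1:S(16), P2:S(16) | bus: BusRd,Flush
[6] P1: load  L2 | P0:I, P1:E(20), P2:I | bus: BusRd
[7] P0: load  L6 | P0:E(60), P1:I, P2:I | bus: BusRd
[8] P2: load  L6 | P0:S(60), P1:I, P2:S(60) | bus: BusRd
[9] P1: store L3 := 4 | P0:I, P1:M(4), P2:I | bus: BusUpgr
[10] P0: load  L3 | P0:S(4), P1:S(4), P2:I | bus: BusRd,Flush
[11] P1: store L3 := 64 | P0:I, P1:M(64), P2:I | bus: BusUpgr
[12] P1: store L3 := 64 | P0:I, P1:M(64), P2:I | bus: none
[13] P0: load  L2 | P0:S(20), P1:S(20), P2:I | bus: BusRd
[14] P0: load  L6 | P0:S(60), P1:I, P2:S(60) | bus: none
[15] P1: store L0 := 7 | P0:I, P1:M(7), P2:I | bus: BusRdX
[16] P1: store L6 := 64 | P0:I, P1:M(64), P2:I | bus: BusRdX
[17] P0: store L2 := 90 | P0:M(90), P1:I, P2:I | bus: BusUpgr
[18] P1: store L1 := 7 | P0:I, P1:M(7), P2:I | bus: BusRdX
[19] P0: load  L3 | P0:S(64), P1:S(64), P2:I | bus: BusRd,Flush
[20] P1: store L0 := 72 | P0:I, P1:M(72), P2:I | bus: none
[21] P0: store L3 := 73 | P0:M(73), P1:I, P2:I | bus: BusUpgr
[22] P0: load  L3 | P0:M(73), P1:I, P2:I | bus: none
[23] P1: load  L1 | P0:I, P1:M(7), P2:I | bus: none
[24] P0: store L0 := 36 | P0:M(36), P1:I, P2:I | bus: BusRdX,Flush
[25] P1: store L3 := 14 | P0:I, P1:M(14), P2:I | bus: BusRdX,Flush
[26] P2: load  L0 | P0:S(36), P1:I, P2:S(36) | bus: BusRd,Flush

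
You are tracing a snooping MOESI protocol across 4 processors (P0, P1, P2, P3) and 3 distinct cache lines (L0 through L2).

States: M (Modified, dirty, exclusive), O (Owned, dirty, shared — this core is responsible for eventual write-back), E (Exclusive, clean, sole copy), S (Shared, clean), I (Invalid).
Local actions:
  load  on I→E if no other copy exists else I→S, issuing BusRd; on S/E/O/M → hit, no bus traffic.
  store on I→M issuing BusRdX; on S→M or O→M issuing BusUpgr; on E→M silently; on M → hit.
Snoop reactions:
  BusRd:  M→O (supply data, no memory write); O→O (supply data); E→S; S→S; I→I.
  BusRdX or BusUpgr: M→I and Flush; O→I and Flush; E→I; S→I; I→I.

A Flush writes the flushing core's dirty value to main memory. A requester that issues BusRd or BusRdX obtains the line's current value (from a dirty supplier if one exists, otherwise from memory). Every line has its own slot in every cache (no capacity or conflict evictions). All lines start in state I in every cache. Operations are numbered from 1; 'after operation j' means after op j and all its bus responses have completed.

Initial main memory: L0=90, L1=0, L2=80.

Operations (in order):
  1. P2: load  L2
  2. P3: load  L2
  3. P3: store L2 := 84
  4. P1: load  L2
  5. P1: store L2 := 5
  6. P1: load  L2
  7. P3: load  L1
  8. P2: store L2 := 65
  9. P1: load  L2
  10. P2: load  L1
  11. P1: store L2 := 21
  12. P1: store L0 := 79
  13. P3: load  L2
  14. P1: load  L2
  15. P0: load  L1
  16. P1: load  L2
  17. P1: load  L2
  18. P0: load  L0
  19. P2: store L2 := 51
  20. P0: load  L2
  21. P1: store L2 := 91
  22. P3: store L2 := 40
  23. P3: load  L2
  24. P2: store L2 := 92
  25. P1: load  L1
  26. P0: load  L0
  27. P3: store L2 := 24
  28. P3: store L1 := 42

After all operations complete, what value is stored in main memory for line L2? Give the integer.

step 1: P2: load  L2  ⟶  IIEI  (L2)  txn=BusRd  M[L2]=80
step 2: P3: load  L2  ⟶  IISS  (L2)  txn=BusRd  M[L2]=80
step 3: P3: store L2 := 84  ⟶  IIIM  (L2)  txn=BusUpgr  M[L2]=80
step 4: P1: load  L2  ⟶  ISIO  (L2)  txn=BusRd  M[L2]=80
step 5: P1: store L2 := 5  ⟶  IMII  (L2)  txn=BusUpgr+Flush  M[L2]=84
step 6: P1: load  L2  ⟶  IMII  (L2)  txn=∅  M[L2]=84
step 7: P3: load  L1  ⟶  IIIE  (L1)  txn=BusRd  M[L1]=0
step 8: P2: store L2 := 65  ⟶  IIMI  (L2)  txn=BusRdX+Flush  M[L2]=5
step 9: P1: load  L2  ⟶  ISOI  (L2)  txn=BusRd  M[L2]=5
step 10: P2: load  L1  ⟶  IISS  (L1)  txn=BusRd  M[L1]=0
step 11: P1: store L2 := 21  ⟶  IMII  (L2)  txn=BusUpgr+Flush  M[L2]=65
step 12: P1: store L0 := 79  ⟶  IMII  (L0)  txn=BusRdX  M[L0]=90
step 13: P3: load  L2  ⟶  IOIS  (L2)  txn=BusRd  M[L2]=65
step 14: P1: load  L2  ⟶  IOIS  (L2)  txn=∅  M[L2]=65
step 15: P0: load  L1  ⟶  SISS  (L1)  txn=BusRd  M[L1]=0
step 16: P1: load  L2  ⟶  IOIS  (L2)  txn=∅  M[L2]=65
step 17: P1: load  L2  ⟶  IOIS  (L2)  txn=∅  M[L2]=65
step 18: P0: load  L0  ⟶  SOII  (L0)  txn=BusRd  M[L0]=90
step 19: P2: store L2 := 51  ⟶  IIMI  (L2)  txn=BusRdX+Flush  M[L2]=21
step 20: P0: load  L2  ⟶  SIOI  (L2)  txn=BusRd  M[L2]=21
step 21: P1: store L2 := 91  ⟶  IMII  (L2)  txn=BusRdX+Flush  M[L2]=51
step 22: P3: store L2 := 40  ⟶  IIIM  (L2)  txn=BusRdX+Flush  M[L2]=91
step 23: P3: load  L2  ⟶  IIIM  (L2)  txn=∅  M[L2]=91
step 24: P2: store L2 := 92  ⟶  IIMI  (L2)  txn=BusRdX+Flush  M[L2]=40
step 25: P1: load  L1  ⟶  SSSS  (L1)  txn=BusRd  M[L1]=0
step 26: P0: load  L0  ⟶  SOII  (L0)  txn=∅  M[L0]=90
step 27: P3: store L2 := 24  ⟶  IIIM  (L2)  txn=BusRdX+Flush  M[L2]=92
step 28: P3: store L1 := 42  ⟶  IIIM  (L1)  txn=BusUpgr  M[L1]=0

memory[L2] = 92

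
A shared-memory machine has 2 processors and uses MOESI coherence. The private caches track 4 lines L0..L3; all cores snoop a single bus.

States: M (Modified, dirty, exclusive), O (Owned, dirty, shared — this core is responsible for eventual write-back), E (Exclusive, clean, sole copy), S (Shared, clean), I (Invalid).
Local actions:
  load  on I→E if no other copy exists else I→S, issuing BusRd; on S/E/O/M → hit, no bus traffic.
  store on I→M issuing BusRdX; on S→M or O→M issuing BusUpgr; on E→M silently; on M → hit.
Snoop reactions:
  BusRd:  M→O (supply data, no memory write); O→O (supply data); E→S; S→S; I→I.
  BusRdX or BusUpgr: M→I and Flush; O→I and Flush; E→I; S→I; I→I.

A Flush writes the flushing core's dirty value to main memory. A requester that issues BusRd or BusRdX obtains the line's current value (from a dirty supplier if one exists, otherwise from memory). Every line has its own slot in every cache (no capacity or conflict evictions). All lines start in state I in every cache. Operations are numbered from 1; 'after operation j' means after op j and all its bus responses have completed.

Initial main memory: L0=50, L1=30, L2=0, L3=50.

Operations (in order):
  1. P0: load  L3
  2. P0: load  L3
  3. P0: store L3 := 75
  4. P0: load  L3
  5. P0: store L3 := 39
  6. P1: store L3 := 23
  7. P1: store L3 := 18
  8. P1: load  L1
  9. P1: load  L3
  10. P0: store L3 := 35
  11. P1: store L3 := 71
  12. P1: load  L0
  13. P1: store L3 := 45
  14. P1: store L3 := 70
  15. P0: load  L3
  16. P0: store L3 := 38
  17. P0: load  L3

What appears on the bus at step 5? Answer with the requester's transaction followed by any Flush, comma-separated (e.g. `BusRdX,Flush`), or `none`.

bus = none

step 1: P0: load  L3  ⟶  EI  (L3)  txn=BusRd  M[L3]=50
step 2: P0: load  L3  ⟶  EI  (L3)  txn=∅  M[L3]=50
step 3: P0: store L3 := 75  ⟶  MI  (L3)  txn=∅  M[L3]=50
step 4: P0: load  L3  ⟶  MI  (L3)  txn=∅  M[L3]=50
step 5: P0: store L3 := 39  ⟶  MI  (L3)  txn=∅  M[L3]=50
step 6: P1: store L3 := 23  ⟶  IM  (L3)  txn=BusRdX+Flush  M[L3]=39
step 7: P1: store L3 := 18  ⟶  IM  (L3)  txn=∅  M[L3]=39
step 8: P1: load  L1  ⟶  IE  (L1)  txn=BusRd  M[L1]=30
step 9: P1: load  L3  ⟶  IM  (L3)  txn=∅  M[L3]=39
step 10: P0: store L3 := 35  ⟶  MI  (L3)  txn=BusRdX+Flush  M[L3]=18
step 11: P1: store L3 := 71  ⟶  IM  (L3)  txn=BusRdX+Flush  M[L3]=35
step 12: P1: load  L0  ⟶  IE  (L0)  txn=BusRd  M[L0]=50
step 13: P1: store L3 := 45  ⟶  IM  (L3)  txn=∅  M[L3]=35
step 14: P1: store L3 := 70  ⟶  IM  (L3)  txn=∅  M[L3]=35
step 15: P0: load  L3  ⟶  SO  (L3)  txn=BusRd  M[L3]=35
step 16: P0: store L3 := 38  ⟶  MI  (L3)  txn=BusUpgr+Flush  M[L3]=70
step 17: P0: load  L3  ⟶  MI  (L3)  txn=∅  M[L3]=70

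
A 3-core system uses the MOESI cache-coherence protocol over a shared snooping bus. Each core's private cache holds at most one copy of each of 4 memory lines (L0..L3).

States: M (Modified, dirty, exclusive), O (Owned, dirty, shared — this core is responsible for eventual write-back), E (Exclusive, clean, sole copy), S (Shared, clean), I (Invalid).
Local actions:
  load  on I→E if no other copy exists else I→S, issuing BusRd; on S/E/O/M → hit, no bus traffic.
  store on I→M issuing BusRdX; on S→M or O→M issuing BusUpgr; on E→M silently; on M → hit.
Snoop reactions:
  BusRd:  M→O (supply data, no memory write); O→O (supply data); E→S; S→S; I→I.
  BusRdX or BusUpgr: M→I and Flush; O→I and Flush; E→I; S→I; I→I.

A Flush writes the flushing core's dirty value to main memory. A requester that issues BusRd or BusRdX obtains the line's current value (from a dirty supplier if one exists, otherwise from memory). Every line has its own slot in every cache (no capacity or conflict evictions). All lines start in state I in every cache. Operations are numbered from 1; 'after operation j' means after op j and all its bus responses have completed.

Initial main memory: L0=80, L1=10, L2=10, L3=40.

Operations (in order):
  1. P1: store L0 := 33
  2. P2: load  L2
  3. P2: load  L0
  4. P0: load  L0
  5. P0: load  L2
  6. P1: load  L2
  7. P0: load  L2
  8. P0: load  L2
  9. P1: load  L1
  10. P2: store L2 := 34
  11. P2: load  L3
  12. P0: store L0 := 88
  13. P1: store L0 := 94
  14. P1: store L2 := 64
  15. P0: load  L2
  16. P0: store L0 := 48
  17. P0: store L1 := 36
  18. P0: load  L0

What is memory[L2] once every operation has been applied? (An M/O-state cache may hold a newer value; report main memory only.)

memory[L2] = 34

  op1 P1: store L0 := 33 → I/M/I on L0; bus BusRdX; mem=80
  op2 P2: load  L2 → I/I/E on L2; bus BusRd; mem=10
  op3 P2: load  L0 → I/O/S on L0; bus BusRd; mem=80
  op4 P0: load  L0 → S/O/S on L0; bus BusRd; mem=80
  op5 P0: load  L2 → S/I/S on L2; bus BusRd; mem=10
  op6 P1: load  L2 → S/S/S on L2; bus BusRd; mem=10
  op7 P0: load  L2 → S/S/S on L2; bus (none); mem=10
  op8 P0: load  L2 → S/S/S on L2; bus (none); mem=10
  op9 P1: load  L1 → I/E/I on L1; bus BusRd; mem=10
  op10 P2: store L2 := 34 → I/I/M on L2; bus BusUpgr; mem=10
  op11 P2: load  L3 → I/I/E on L3; bus BusRd; mem=40
  op12 P0: store L0 := 88 → M/I/I on L0; bus BusUpgr Flush; mem=33
  op13 P1: store L0 := 94 → I/M/I on L0; bus BusRdX Flush; mem=88
  op14 P1: store L2 := 64 → I/M/I on L2; bus BusRdX Flush; mem=34
  op15 P0: load  L2 → S/O/I on L2; bus BusRd; mem=34
  op16 P0: store L0 := 48 → M/I/I on L0; bus BusRdX Flush; mem=94
  op17 P0: store L1 := 36 → M/I/I on L1; bus BusRdX; mem=10
  op18 P0: load  L0 → M/I/I on L0; bus (none); mem=94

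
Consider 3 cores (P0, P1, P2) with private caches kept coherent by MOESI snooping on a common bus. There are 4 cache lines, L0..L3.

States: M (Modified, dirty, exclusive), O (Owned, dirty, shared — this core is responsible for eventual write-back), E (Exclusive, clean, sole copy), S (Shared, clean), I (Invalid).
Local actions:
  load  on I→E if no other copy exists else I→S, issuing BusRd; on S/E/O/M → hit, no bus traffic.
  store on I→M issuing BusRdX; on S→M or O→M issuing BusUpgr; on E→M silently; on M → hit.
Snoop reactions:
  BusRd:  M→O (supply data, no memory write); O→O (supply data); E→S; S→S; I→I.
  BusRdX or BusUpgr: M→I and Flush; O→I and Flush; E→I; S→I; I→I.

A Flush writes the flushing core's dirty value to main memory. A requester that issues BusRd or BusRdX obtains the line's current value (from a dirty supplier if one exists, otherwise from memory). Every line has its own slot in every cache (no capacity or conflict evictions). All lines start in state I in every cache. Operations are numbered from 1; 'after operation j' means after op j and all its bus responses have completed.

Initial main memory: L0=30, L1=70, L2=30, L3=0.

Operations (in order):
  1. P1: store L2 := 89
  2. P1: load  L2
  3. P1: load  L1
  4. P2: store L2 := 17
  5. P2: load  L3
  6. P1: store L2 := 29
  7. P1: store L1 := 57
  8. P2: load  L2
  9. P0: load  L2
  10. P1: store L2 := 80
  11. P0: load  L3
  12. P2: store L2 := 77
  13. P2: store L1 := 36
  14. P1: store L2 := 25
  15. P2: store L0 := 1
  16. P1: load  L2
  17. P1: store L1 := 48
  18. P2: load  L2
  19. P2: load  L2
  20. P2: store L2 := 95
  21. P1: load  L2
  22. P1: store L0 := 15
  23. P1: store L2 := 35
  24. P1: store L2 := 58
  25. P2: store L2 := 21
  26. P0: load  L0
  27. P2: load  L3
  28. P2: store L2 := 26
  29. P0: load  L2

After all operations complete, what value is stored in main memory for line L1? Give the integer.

  op1 P1: store L2 := 89 → I/M/I on L2; bus BusRdX; mem=30
  op2 P1: load  L2 → I/M/I on L2; bus (none); mem=30
  op3 P1: load  L1 → I/E/I on L1; bus BusRd; mem=70
  op4 P2: store L2 := 17 → I/I/M on L2; bus BusRdX Flush; mem=89
  op5 P2: load  L3 → I/I/E on L3; bus BusRd; mem=0
  op6 P1: store L2 := 29 → I/M/I on L2; bus BusRdX Flush; mem=17
  op7 P1: store L1 := 57 → I/M/I on L1; bus (none); mem=70
  op8 P2: load  L2 → I/O/S on L2; bus BusRd; mem=17
  op9 P0: load  L2 → S/O/S on L2; bus BusRd; mem=17
  op10 P1: store L2 := 80 → I/M/I on L2; bus BusUpgr; mem=17
  op11 P0: load  L3 → S/I/S on L3; bus BusRd; mem=0
  op12 P2: store L2 := 77 → I/I/M on L2; bus BusRdX Flush; mem=80
  op13 P2: store L1 := 36 → I/I/M on L1; bus BusRdX Flush; mem=57
  op14 P1: store L2 := 25 → I/M/I on L2; bus BusRdX Flush; mem=77
  op15 P2: store L0 := 1 → I/I/M on L0; bus BusRdX; mem=30
  op16 P1: load  L2 → I/M/I on L2; bus (none); mem=77
  op17 P1: store L1 := 48 → I/M/I on L1; bus BusRdX Flush; mem=36
  op18 P2: load  L2 → I/O/S on L2; bus BusRd; mem=77
  op19 P2: load  L2 → I/O/S on L2; bus (none); mem=77
  op20 P2: store L2 := 95 → I/I/M on L2; bus BusUpgr Flush; mem=25
  op21 P1: load  L2 → I/S/O on L2; bus BusRd; mem=25
  op22 P1: store L0 := 15 → I/M/I on L0; bus BusRdX Flush; mem=1
  op23 P1: store L2 := 35 → I/M/I on L2; bus BusUpgr Flush; mem=95
  op24 P1: store L2 := 58 → I/M/I on L2; bus (none); mem=95
  op25 P2: store L2 := 21 → I/I/M on L2; bus BusRdX Flush; mem=58
  op26 P0: load  L0 → S/O/I on L0; bus BusRd; mem=1
  op27 P2: load  L3 → S/I/S on L3; bus (none); mem=0
  op28 P2: store L2 := 26 → I/I/M on L2; bus (none); mem=58
  op29 P0: load  L2 → S/I/O on L2; bus BusRd; mem=58

memory[L1] = 36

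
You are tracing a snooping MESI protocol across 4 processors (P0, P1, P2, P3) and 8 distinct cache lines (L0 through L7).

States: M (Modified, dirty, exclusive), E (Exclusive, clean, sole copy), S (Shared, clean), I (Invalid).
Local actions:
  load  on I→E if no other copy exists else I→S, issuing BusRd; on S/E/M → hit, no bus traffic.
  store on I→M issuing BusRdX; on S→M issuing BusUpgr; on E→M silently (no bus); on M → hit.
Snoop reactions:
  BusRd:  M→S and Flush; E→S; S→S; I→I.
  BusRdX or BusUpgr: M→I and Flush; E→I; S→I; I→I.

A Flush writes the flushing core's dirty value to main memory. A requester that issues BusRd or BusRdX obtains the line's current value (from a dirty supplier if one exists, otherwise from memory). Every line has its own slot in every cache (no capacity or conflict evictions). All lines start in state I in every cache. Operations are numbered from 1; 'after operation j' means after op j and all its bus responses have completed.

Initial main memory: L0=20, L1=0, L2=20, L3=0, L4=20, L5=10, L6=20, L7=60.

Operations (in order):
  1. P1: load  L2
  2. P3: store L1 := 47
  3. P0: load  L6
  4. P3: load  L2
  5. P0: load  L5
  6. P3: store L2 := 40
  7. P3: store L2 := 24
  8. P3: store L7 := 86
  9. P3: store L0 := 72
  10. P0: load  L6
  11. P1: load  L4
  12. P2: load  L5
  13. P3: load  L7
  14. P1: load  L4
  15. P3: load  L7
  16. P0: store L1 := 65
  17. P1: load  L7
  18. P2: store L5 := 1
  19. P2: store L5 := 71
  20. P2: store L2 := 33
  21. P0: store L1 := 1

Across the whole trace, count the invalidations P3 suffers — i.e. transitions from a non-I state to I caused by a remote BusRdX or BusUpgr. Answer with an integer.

  op1 P1: load  L2 → I/E/I/I on L2; bus BusRd; mem=20
  op2 P3: store L1 := 47 → I/I/I/M on L1; bus BusRdX; mem=0
  op3 P0: load  L6 → E/I/I/I on L6; bus BusRd; mem=20
  op4 P3: load  L2 → I/S/I/S on L2; bus BusRd; mem=20
  op5 P0: load  L5 → E/I/I/I on L5; bus BusRd; mem=10
  op6 P3: store L2 := 40 → I/I/I/M on L2; bus BusUpgr; mem=20
  op7 P3: store L2 := 24 → I/I/I/M on L2; bus (none); mem=20
  op8 P3: store L7 := 86 → I/I/I/M on L7; bus BusRdX; mem=60
  op9 P3: store L0 := 72 → I/I/I/M on L0; bus BusRdX; mem=20
  op10 P0: load  L6 → E/I/I/I on L6; bus (none); mem=20
  op11 P1: load  L4 → I/E/I/I on L4; bus BusRd; mem=20
  op12 P2: load  L5 → S/I/S/I on L5; bus BusRd; mem=10
  op13 P3: load  L7 → I/I/I/M on L7; bus (none); mem=60
  op14 P1: load  L4 → I/E/I/I on L4; bus (none); mem=20
  op15 P3: load  L7 → I/I/I/M on L7; bus (none); mem=60
  op16 P0: store L1 := 65 → M/I/I/I on L1; bus BusRdX Flush; mem=47
  op17 P1: load  L7 → I/S/I/S on L7; bus BusRd Flush; mem=86
  op18 P2: store L5 := 1 → I/I/M/I on L5; bus BusUpgr; mem=10
  op19 P2: store L5 := 71 → I/I/M/I on L5; bus (none); mem=10
  op20 P2: store L2 := 33 → I/I/M/I on L2; bus BusRdX Flush; mem=24
  op21 P0: store L1 := 1 → M/I/I/I on L1; bus (none); mem=47

invalidations = 2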